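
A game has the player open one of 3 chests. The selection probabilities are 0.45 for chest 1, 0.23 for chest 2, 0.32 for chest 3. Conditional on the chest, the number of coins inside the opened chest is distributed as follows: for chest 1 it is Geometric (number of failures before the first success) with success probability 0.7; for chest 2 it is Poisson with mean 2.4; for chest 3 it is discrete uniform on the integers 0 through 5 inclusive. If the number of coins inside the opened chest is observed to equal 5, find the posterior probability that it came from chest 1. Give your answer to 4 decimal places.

Likelihoods P(X=5 | ·): 1: 0.001701; 2: 0.0601961; 3: 0.166667.
Posterior ∝ prior × likelihood. Numerator for 1: 0.45·0.001701 = 0.00076545.
Normalizing constant: 0.45·0.001701 + 0.23·0.0601961 + 0.32·0.166667 = 0.0679439.
P(1 | observation) = 0.00076545 / 0.0679439 = 0.0112659.

0.0113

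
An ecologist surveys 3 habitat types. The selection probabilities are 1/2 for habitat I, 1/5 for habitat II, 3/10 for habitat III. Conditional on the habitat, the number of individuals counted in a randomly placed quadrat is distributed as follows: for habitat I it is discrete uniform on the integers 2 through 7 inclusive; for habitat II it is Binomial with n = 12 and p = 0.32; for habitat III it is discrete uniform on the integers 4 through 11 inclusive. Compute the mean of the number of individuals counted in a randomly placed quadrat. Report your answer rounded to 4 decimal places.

5.2680

Component means — I: 4.5; II: 3.84; III: 7.5.
E[X] = 0.5·4.5 + 0.2·3.84 + 0.3·7.5 = 5.268.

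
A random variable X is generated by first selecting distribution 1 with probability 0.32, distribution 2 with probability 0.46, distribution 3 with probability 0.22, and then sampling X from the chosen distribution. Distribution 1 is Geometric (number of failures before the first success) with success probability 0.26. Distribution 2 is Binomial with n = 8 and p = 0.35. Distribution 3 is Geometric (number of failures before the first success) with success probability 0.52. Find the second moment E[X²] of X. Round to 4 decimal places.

11.1167

For each component E[X²] = Var + (mean)², giving 1: 19.0473; 2: 9.66; 3: 2.62722.
Overall E[X²] = 0.32·19.0473 + 0.46·9.66 + 0.22·2.62722 = 11.1167.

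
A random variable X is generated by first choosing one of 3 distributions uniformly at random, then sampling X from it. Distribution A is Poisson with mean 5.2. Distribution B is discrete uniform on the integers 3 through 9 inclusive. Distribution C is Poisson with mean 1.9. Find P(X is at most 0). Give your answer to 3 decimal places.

Conditional on each component, P(X ≤ 0): A: 0.00551656; B: 0; C: 0.149569.
By total probability, P(X ≤ 0) = 0.333333·0.00551656 + 0.333333·0 + 0.333333·0.149569 = 0.0516951.

0.052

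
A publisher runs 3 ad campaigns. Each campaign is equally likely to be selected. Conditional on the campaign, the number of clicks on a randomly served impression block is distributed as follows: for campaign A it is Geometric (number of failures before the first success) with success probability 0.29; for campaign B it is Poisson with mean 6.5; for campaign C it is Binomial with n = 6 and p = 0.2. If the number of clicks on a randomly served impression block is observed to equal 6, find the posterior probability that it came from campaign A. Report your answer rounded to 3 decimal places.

Likelihoods P(X=6 | ·): A: 0.0371491; B: 0.157483; C: 6.4e-05.
Posterior ∝ prior × likelihood. Numerator for A: 0.333333·0.0371491 = 0.012383.
Normalizing constant: 0.333333·0.0371491 + 0.333333·0.157483 + 0.333333·6.4e-05 = 0.0648987.
P(A | observation) = 0.012383 / 0.0648987 = 0.190806.

0.191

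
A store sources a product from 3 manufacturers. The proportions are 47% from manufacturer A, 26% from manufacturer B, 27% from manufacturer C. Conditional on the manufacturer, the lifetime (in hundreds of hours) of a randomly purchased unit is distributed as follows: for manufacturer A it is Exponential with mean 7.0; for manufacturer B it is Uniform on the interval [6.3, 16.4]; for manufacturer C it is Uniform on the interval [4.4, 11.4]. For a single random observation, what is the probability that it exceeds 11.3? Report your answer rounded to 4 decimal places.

Conditional on each manufacturer, P(X > 11.3): A: 0.199033; B: 0.50495; C: 0.0142857.
By total probability, P(X > 11.3) = 0.47·0.199033 + 0.26·0.50495 + 0.27·0.0142857 = 0.22869.

0.2287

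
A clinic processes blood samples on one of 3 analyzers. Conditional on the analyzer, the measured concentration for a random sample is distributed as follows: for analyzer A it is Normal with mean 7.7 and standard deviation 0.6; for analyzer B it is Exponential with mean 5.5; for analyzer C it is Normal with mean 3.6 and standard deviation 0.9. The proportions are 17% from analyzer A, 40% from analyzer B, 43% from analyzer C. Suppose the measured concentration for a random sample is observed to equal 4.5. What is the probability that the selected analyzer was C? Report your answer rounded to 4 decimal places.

Likelihoods f(4.5 | ·): A: 4.42717e-07; B: 0.0802242; C: 0.268856.
Posterior ∝ prior × likelihood. Numerator for C: 0.43·0.268856 = 0.115608.
Normalizing constant: 0.17·4.42717e-07 + 0.4·0.0802242 + 0.43·0.268856 = 0.147698.
P(C | observation) = 0.115608 / 0.147698 = 0.782734.

0.7827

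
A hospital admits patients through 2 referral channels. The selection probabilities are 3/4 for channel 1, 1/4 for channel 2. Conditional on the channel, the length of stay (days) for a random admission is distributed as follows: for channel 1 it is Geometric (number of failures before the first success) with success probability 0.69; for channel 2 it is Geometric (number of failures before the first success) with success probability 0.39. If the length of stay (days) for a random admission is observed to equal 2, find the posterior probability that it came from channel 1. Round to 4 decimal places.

Likelihoods P(X=2 | ·): 1: 0.066309; 2: 0.145119.
Posterior ∝ prior × likelihood. Numerator for 1: 0.75·0.066309 = 0.0497318.
Normalizing constant: 0.75·0.066309 + 0.25·0.145119 = 0.0860115.
P(1 | observation) = 0.0497318 / 0.0860115 = 0.578199.

0.5782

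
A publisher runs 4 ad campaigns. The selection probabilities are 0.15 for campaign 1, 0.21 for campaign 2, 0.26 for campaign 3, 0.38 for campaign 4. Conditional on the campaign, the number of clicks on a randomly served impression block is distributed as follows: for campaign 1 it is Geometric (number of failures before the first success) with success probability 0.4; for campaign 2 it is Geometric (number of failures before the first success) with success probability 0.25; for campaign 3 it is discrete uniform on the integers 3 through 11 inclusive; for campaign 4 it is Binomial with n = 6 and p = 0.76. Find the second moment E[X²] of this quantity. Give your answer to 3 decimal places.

For each component E[X²] = Var + (mean)², giving 1: 6; 2: 21; 3: 55.6667; 4: 21.888.
Overall E[X²] = 0.15·6 + 0.21·21 + 0.26·55.6667 + 0.38·21.888 = 28.1008.

28.101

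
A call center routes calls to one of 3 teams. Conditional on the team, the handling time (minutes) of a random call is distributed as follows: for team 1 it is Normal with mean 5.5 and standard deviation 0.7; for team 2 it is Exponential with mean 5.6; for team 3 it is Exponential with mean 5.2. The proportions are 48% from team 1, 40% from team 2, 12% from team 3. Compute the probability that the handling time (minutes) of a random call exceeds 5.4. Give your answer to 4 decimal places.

Conditional on each team, P(X > 5.4): 1: 0.556798; 2: 0.381255; 3: 0.353999.
By total probability, P(X > 5.4) = 0.48·0.556798 + 0.4·0.381255 + 0.12·0.353999 = 0.462245.

0.4622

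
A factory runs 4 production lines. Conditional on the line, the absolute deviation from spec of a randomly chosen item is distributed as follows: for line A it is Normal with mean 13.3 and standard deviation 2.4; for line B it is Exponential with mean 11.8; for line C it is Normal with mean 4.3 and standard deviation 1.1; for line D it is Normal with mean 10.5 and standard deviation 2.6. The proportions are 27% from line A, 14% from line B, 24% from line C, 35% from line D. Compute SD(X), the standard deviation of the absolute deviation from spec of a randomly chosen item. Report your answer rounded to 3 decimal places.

Per component, A: μ=13.3, E[X²]=182.65; B: μ=11.8, E[X²]=278.48; C: μ=4.3, E[X²]=19.7; D: μ=10.5, E[X²]=117.01.
E[X] = 0.27·13.3 + 0.14·11.8 + 0.24·4.3 + 0.35·10.5 = 9.95.
E[X²] = 0.27·182.65 + 0.14·278.48 + 0.24·19.7 + 0.35·117.01 = 133.984.
Var(X) = E[X²] − (E[X])² = 133.984 − 99.0025 = 34.9817.
SD(X) = √34.9817 = 5.91453.

5.915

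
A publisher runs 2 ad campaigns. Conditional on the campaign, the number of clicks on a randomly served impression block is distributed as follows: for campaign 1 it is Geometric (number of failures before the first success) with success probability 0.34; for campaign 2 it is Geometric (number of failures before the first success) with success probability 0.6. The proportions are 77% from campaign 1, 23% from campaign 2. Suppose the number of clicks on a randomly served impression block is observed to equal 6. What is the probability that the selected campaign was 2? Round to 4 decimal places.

0.0255

Likelihoods P(X=6 | ·): 1: 0.0281023; 2: 0.0024576.
Posterior ∝ prior × likelihood. Numerator for 2: 0.23·0.0024576 = 0.000565248.
Normalizing constant: 0.77·0.0281023 + 0.23·0.0024576 = 0.0222041.
P(2 | observation) = 0.000565248 / 0.0222041 = 0.025457.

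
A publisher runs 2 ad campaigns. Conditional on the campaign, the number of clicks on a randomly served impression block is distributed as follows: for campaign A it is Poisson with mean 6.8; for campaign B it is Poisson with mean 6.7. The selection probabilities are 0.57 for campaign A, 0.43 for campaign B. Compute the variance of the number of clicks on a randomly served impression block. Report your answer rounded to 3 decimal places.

Per component, A: μ=6.8, E[X²]=53.04; B: μ=6.7, E[X²]=51.59.
E[X] = 0.57·6.8 + 0.43·6.7 = 6.757.
E[X²] = 0.57·53.04 + 0.43·51.59 = 52.4165.
Var(X) = E[X²] − (E[X])² = 52.4165 − 45.657 = 6.75945.

6.759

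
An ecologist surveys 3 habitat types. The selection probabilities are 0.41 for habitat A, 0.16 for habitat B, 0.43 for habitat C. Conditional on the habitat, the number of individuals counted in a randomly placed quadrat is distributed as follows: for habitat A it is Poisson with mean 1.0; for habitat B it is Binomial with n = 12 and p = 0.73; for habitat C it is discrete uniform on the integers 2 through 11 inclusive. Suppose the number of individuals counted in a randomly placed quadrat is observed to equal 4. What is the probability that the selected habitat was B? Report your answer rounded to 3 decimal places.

Likelihoods P(X=4 | ·): A: 0.0153283; B: 0.00397015; C: 0.1.
Posterior ∝ prior × likelihood. Numerator for B: 0.16·0.00397015 = 0.000635224.
Normalizing constant: 0.41·0.0153283 + 0.16·0.00397015 + 0.43·0.1 = 0.0499198.
P(B | observation) = 0.000635224 / 0.0499198 = 0.0127249.

0.013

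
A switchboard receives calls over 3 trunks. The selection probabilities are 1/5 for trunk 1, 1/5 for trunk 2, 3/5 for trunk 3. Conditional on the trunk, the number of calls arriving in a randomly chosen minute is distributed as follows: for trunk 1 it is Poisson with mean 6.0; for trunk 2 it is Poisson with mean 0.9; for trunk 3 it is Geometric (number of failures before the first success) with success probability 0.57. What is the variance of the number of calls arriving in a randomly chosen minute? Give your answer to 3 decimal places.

Per component, 1: μ=6, E[X²]=42; 2: μ=0.9, E[X²]=1.71; 3: μ=0.754386, E[X²]=1.89258.
E[X] = 0.2·6 + 0.2·0.9 + 0.6·0.754386 = 1.83263.
E[X²] = 0.2·42 + 0.2·1.71 + 0.6·1.89258 = 9.87755.
Var(X) = E[X²] − (E[X])² = 9.87755 − 3.35854 = 6.51901.

6.519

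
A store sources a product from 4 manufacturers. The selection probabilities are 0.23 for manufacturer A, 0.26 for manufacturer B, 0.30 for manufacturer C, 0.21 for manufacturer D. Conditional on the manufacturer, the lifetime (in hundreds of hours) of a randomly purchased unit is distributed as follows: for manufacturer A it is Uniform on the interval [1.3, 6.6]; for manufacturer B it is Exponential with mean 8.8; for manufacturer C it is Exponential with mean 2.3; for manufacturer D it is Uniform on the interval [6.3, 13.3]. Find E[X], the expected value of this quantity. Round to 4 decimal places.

Component means — A: 3.95; B: 8.8; C: 2.3; D: 9.8.
E[X] = 0.23·3.95 + 0.26·8.8 + 0.3·2.3 + 0.21·9.8 = 5.9445.

5.9445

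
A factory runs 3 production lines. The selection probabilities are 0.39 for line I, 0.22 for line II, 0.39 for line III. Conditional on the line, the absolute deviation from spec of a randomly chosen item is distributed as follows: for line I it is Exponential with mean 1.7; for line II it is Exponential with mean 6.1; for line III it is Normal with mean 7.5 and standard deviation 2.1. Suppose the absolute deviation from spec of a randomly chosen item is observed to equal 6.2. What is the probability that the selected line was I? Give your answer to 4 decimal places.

0.0746

Likelihoods f(6.2 | ·): I: 0.0153339; II: 0.0593275; III: 0.156847.
Posterior ∝ prior × likelihood. Numerator for I: 0.39·0.0153339 = 0.00598023.
Normalizing constant: 0.39·0.0153339 + 0.22·0.0593275 + 0.39·0.156847 = 0.0802025.
P(I | observation) = 0.00598023 / 0.0802025 = 0.0745642.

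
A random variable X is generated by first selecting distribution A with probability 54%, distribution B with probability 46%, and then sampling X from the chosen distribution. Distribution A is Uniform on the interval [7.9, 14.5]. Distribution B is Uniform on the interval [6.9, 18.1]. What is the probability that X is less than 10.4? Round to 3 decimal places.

0.348

Conditional on each component, P(X < 10.4): A: 0.378788; B: 0.3125.
By total probability, P(X < 10.4) = 0.54·0.378788 + 0.46·0.3125 = 0.348295.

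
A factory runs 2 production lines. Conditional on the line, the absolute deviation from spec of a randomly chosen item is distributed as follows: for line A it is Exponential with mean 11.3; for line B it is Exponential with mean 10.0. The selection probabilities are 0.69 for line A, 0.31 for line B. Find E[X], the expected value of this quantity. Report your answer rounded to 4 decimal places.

10.8970

Component means — A: 11.3; B: 10.
E[X] = 0.69·11.3 + 0.31·10 = 10.897.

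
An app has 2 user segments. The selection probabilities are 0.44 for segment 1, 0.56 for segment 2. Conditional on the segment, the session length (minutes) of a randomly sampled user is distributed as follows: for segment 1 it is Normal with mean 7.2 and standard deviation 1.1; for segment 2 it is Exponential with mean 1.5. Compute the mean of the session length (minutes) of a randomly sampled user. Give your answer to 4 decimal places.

4.0080

Component means — 1: 7.2; 2: 1.5.
E[X] = 0.44·7.2 + 0.56·1.5 = 4.008.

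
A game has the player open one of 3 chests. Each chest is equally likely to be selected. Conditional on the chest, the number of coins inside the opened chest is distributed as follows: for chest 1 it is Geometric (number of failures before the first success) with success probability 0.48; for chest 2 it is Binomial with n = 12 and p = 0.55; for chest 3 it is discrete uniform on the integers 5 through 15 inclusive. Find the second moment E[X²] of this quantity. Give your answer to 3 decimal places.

For each component E[X²] = Var + (mean)², giving 1: 3.43056; 2: 46.53; 3: 110.
Overall E[X²] = 0.333333·3.43056 + 0.333333·46.53 + 0.333333·110 = 53.3202.

53.320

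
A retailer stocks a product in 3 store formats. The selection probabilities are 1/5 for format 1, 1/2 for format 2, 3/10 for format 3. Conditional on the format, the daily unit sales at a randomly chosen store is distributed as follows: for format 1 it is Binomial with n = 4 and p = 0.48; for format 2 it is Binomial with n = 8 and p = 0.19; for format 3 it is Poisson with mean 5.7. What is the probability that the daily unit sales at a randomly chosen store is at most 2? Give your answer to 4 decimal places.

0.5757

Conditional on each format, P(X ≤ 2): 1: 0.716884; 2: 0.818509; 3: 0.0767732.
By total probability, P(X ≤ 2) = 0.2·0.716884 + 0.5·0.818509 + 0.3·0.0767732 = 0.575663.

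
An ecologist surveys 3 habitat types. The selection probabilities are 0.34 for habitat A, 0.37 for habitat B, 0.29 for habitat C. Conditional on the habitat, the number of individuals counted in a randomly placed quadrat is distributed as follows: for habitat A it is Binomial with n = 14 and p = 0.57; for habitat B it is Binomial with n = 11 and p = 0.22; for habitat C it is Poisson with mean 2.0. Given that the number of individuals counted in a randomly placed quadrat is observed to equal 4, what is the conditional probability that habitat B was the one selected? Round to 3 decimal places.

0.597

Likelihoods P(X=4 | ·): A: 0.0228359; B: 0.13579; C: 0.0902235.
Posterior ∝ prior × likelihood. Numerator for B: 0.37·0.13579 = 0.0502422.
Normalizing constant: 0.34·0.0228359 + 0.37·0.13579 + 0.29·0.0902235 = 0.0841712.
P(B | observation) = 0.0502422 / 0.0841712 = 0.596905.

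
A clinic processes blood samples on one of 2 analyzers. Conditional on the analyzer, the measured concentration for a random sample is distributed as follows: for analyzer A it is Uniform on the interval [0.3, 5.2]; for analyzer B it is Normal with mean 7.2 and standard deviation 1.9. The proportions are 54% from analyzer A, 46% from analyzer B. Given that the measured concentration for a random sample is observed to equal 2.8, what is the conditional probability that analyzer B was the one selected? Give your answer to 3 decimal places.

Likelihoods f(2.8 | ·): A: 0.204082; B: 0.0143755.
Posterior ∝ prior × likelihood. Numerator for B: 0.46·0.0143755 = 0.00661271.
Normalizing constant: 0.54·0.204082 + 0.46·0.0143755 = 0.116817.
P(B | observation) = 0.00661271 / 0.116817 = 0.0566075.

0.057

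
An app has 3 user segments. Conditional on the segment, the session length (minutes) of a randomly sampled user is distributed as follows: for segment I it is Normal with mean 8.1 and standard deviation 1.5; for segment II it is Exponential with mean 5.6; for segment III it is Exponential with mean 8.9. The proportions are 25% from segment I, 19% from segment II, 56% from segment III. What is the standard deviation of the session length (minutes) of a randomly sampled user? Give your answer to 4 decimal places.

Per component, I: μ=8.1, E[X²]=67.86; II: μ=5.6, E[X²]=62.72; III: μ=8.9, E[X²]=158.42.
E[X] = 0.25·8.1 + 0.19·5.6 + 0.56·8.9 = 8.073.
E[X²] = 0.25·67.86 + 0.19·62.72 + 0.56·158.42 = 117.597.
Var(X) = E[X²] − (E[X])² = 117.597 − 65.1733 = 52.4237.
SD(X) = √52.4237 = 7.24042.

7.2404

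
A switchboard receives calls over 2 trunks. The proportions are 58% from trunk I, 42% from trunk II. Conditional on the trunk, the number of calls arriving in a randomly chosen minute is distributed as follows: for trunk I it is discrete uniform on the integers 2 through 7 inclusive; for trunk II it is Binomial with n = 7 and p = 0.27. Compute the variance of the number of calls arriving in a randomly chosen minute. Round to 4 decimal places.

3.9306

Per component, I: μ=4.5, E[X²]=23.1667; II: μ=1.89, E[X²]=4.9518.
E[X] = 0.58·4.5 + 0.42·1.89 = 3.4038.
E[X²] = 0.58·23.1667 + 0.42·4.9518 = 15.5164.
Var(X) = E[X²] − (E[X])² = 15.5164 − 11.5859 = 3.93057.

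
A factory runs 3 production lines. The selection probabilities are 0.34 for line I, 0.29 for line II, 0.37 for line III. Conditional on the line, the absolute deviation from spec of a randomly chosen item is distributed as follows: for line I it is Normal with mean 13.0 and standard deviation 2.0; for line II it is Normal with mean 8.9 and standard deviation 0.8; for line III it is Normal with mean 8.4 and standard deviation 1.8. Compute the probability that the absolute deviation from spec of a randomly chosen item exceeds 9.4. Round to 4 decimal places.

0.5119

Conditional on each line, P(X > 9.4): I: 0.96407; II: 0.265986; III: 0.289257.
By total probability, P(X > 9.4) = 0.34·0.96407 + 0.29·0.265986 + 0.37·0.289257 = 0.511945.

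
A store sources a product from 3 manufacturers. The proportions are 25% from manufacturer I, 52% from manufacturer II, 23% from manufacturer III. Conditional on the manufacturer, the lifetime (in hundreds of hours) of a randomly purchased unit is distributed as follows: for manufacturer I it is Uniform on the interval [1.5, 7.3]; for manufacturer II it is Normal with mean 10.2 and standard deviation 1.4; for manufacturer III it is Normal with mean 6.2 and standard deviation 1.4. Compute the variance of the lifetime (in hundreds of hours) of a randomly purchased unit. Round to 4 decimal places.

8.6439

Per component, I: μ=4.4, E[X²]=22.1633; II: μ=10.2, E[X²]=106; III: μ=6.2, E[X²]=40.4.
E[X] = 0.25·4.4 + 0.52·10.2 + 0.23·6.2 = 7.83.
E[X²] = 0.25·22.1633 + 0.52·106 + 0.23·40.4 = 69.9528.
Var(X) = E[X²] − (E[X])² = 69.9528 − 61.3089 = 8.64393.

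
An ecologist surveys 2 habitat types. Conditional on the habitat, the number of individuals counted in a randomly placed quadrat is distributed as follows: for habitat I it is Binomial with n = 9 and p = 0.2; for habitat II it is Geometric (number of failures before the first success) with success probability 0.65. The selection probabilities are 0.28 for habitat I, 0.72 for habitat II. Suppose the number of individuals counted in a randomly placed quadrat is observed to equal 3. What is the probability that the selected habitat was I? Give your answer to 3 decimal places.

Likelihoods P(X=3 | ·): I: 0.176161; II: 0.0278687.
Posterior ∝ prior × likelihood. Numerator for I: 0.28·0.176161 = 0.049325.
Normalizing constant: 0.28·0.176161 + 0.72·0.0278687 = 0.0693905.
P(I | observation) = 0.049325 / 0.0693905 = 0.710832.

0.711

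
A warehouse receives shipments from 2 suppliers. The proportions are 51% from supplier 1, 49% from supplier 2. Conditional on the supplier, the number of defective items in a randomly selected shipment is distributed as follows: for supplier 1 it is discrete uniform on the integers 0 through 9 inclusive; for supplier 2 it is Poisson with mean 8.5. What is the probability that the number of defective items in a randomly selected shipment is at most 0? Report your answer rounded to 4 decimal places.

0.0511

Conditional on each supplier, P(X ≤ 0): 1: 0.1; 2: 0.000203468.
By total probability, P(X ≤ 0) = 0.51·0.1 + 0.49·0.000203468 = 0.0510997.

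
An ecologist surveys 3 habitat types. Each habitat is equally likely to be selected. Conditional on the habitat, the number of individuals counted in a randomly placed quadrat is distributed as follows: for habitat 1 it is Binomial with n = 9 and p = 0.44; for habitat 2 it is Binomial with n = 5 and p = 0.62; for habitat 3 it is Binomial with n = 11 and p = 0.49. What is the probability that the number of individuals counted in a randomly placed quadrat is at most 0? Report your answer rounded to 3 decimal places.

0.005

Conditional on each habitat, P(X ≤ 0): 1: 0.00541617; 2: 0.00792352; 3: 0.000607116.
By total probability, P(X ≤ 0) = 0.333333·0.00541617 + 0.333333·0.00792352 + 0.333333·0.000607116 = 0.00464893.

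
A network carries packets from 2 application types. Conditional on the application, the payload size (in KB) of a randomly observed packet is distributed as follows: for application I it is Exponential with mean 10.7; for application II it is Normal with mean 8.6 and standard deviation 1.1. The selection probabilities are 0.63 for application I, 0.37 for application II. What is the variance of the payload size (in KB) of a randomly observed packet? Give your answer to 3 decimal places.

Per component, I: μ=10.7, E[X²]=228.98; II: μ=8.6, E[X²]=75.17.
E[X] = 0.63·10.7 + 0.37·8.6 = 9.923.
E[X²] = 0.63·228.98 + 0.37·75.17 = 172.07.
Var(X) = E[X²] − (E[X])² = 172.07 − 98.4659 = 73.6044.

73.604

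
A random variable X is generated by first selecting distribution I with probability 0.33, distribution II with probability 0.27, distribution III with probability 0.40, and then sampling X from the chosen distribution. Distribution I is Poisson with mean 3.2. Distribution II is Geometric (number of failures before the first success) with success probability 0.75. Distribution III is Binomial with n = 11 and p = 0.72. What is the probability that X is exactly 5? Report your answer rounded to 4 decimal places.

Conditional on each component, P(X = 5): I: 0.113979; II: 0.000732422; III: 0.0430777.
By total probability, P(X = 5) = 0.33·0.113979 + 0.27·0.000732422 + 0.4·0.0430777 = 0.055042.

0.0550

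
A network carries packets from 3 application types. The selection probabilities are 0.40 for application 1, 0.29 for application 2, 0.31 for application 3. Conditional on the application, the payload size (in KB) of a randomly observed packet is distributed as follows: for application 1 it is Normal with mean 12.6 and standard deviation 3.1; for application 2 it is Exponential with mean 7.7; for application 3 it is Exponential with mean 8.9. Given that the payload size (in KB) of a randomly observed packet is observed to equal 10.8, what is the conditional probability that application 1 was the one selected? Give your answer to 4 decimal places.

0.6892

Likelihoods f(10.8 | ·): 1: 0.108727; 2: 0.0319425; 3: 0.0333888.
Posterior ∝ prior × likelihood. Numerator for 1: 0.4·0.108727 = 0.0434908.
Normalizing constant: 0.4·0.108727 + 0.29·0.0319425 + 0.31·0.0333888 = 0.0631047.
P(1 | observation) = 0.0434908 / 0.0631047 = 0.689185.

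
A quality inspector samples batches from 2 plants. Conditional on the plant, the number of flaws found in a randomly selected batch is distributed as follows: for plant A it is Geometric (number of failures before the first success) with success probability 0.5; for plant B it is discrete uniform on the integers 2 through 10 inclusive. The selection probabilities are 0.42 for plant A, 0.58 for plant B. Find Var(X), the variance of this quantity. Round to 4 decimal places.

10.7967

Per component, A: μ=1, E[X²]=3; B: μ=6, E[X²]=42.6667.
E[X] = 0.42·1 + 0.58·6 = 3.9.
E[X²] = 0.42·3 + 0.58·42.6667 = 26.0067.
Var(X) = E[X²] − (E[X])² = 26.0067 − 15.21 = 10.7967.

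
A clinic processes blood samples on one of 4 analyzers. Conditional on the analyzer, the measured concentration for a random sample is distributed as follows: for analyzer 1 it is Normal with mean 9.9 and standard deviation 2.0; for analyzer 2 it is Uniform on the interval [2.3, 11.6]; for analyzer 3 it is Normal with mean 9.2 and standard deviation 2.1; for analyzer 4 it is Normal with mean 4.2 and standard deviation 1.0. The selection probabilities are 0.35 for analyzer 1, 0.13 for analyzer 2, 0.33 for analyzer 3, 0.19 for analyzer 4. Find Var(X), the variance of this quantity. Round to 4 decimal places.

Per component, 1: μ=9.9, E[X²]=102.01; 2: μ=6.95, E[X²]=55.51; 3: μ=9.2, E[X²]=89.05; 4: μ=4.2, E[X²]=18.64.
E[X] = 0.35·9.9 + 0.13·6.95 + 0.33·9.2 + 0.19·4.2 = 8.2025.
E[X²] = 0.35·102.01 + 0.13·55.51 + 0.33·89.05 + 0.19·18.64 = 75.8479.
Var(X) = E[X²] − (E[X])² = 75.8479 − 67.281 = 8.56689.

8.5669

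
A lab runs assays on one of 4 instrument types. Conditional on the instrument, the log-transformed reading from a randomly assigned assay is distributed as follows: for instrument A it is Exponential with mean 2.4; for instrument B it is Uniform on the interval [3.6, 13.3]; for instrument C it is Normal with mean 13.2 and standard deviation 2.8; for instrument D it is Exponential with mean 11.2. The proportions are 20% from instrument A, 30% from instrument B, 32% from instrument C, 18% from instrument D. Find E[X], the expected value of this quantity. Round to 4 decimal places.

Component means — A: 2.4; B: 8.45; C: 13.2; D: 11.2.
E[X] = 0.2·2.4 + 0.3·8.45 + 0.32·13.2 + 0.18·11.2 = 9.255.

9.2550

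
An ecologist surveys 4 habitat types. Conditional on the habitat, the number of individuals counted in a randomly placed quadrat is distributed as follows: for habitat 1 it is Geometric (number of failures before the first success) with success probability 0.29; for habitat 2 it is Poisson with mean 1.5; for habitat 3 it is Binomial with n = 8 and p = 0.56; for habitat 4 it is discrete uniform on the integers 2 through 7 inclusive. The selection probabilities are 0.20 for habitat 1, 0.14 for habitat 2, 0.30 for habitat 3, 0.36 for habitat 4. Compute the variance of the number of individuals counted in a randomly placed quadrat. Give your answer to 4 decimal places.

4.9424

Per component, 1: μ=2.44828, E[X²]=14.4364; 2: μ=1.5, E[X²]=3.75; 3: μ=4.48, E[X²]=22.0416; 4: μ=4.5, E[X²]=23.1667.
E[X] = 0.2·2.44828 + 0.14·1.5 + 0.3·4.48 + 0.36·4.5 = 3.66366.
E[X²] = 0.2·14.4364 + 0.14·3.75 + 0.3·22.0416 + 0.36·23.1667 = 18.3648.
Var(X) = E[X²] − (E[X])² = 18.3648 − 13.4224 = 4.94239.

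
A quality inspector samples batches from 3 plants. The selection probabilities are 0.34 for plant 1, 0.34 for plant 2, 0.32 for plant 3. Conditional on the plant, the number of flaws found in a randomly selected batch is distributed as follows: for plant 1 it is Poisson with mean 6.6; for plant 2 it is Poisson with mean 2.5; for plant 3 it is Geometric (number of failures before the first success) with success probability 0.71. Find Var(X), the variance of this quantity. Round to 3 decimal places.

9.868

Per component, 1: μ=6.6, E[X²]=50.16; 2: μ=2.5, E[X²]=8.75; 3: μ=0.408451, E[X²]=0.742115.
E[X] = 0.34·6.6 + 0.34·2.5 + 0.32·0.408451 = 3.2247.
E[X²] = 0.34·50.16 + 0.34·8.75 + 0.32·0.742115 = 20.2669.
Var(X) = E[X²] − (E[X])² = 20.2669 − 10.3987 = 9.86816.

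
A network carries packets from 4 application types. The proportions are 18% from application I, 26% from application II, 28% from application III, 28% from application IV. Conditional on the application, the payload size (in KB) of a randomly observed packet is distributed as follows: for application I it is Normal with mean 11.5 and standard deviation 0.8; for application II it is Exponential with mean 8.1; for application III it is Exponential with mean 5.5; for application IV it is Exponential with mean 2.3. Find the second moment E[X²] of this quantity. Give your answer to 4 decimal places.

77.9398

For each component E[X²] = Var + (mean)², giving I: 132.89; II: 131.22; III: 60.5; IV: 10.58.
Overall E[X²] = 0.18·132.89 + 0.26·131.22 + 0.28·60.5 + 0.28·10.58 = 77.9398.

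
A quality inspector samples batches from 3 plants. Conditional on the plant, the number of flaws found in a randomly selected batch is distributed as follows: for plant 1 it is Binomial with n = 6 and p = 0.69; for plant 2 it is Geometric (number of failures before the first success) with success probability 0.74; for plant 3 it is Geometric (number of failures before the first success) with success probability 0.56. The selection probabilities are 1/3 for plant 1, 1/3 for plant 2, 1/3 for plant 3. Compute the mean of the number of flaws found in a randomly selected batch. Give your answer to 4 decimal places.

Component means — 1: 4.14; 2: 0.351351; 3: 0.785714.
E[X] = 0.333333·4.14 + 0.333333·0.351351 + 0.333333·0.785714 = 1.75902.

1.7590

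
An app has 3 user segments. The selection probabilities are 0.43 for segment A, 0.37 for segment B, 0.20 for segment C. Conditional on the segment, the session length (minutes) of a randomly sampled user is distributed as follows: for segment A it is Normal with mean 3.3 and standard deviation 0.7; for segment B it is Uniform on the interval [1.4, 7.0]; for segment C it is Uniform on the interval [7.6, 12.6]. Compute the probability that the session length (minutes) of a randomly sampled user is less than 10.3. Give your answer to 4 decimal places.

Conditional on each segment, P(X < 10.3): A: 1; B: 1; C: 0.54.
By total probability, P(X < 10.3) = 0.43·1 + 0.37·1 + 0.2·0.54 = 0.908.

0.9080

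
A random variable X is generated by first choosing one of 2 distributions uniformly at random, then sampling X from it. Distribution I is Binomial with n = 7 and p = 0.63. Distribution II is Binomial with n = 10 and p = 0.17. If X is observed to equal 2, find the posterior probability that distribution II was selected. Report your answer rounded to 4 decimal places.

0.8352

Likelihoods P(X=2 | ·): I: 0.0577975; II: 0.292911.
Posterior ∝ prior × likelihood. Numerator for II: 0.5·0.292911 = 0.146455.
Normalizing constant: 0.5·0.0577975 + 0.5·0.292911 = 0.175354.
P(II | observation) = 0.146455 / 0.175354 = 0.835198.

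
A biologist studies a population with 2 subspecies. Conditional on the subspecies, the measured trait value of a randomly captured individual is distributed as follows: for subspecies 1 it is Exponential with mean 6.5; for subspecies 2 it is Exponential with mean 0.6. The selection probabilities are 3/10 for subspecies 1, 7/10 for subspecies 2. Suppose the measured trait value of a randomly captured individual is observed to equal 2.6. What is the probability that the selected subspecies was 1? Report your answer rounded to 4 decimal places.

Likelihoods f(2.6 | ·): 1: 0.103126; 2: 0.0218729.
Posterior ∝ prior × likelihood. Numerator for 1: 0.3·0.103126 = 0.0309378.
Normalizing constant: 0.3·0.103126 + 0.7·0.0218729 = 0.0462489.
P(1 | observation) = 0.0309378 / 0.0462489 = 0.668943.

0.6689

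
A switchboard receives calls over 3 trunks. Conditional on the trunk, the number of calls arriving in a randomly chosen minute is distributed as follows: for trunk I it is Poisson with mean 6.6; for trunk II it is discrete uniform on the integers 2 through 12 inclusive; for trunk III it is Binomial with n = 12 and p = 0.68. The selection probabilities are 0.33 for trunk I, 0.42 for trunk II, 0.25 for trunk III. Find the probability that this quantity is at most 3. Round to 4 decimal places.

0.1118

Conditional on each trunk, P(X ≤ 3): I: 0.105151; II: 0.181818; III: 0.00280804.
By total probability, P(X ≤ 3) = 0.33·0.105151 + 0.42·0.181818 + 0.25·0.00280804 = 0.111765.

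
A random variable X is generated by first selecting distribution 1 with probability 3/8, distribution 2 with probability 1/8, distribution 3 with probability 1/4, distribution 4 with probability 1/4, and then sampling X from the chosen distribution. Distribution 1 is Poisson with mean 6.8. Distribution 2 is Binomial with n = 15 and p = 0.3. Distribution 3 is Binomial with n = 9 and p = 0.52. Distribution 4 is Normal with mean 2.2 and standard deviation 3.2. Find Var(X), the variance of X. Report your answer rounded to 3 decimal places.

Per component, 1: μ=6.8, E[X²]=53.04; 2: μ=4.5, E[X²]=23.4; 3: μ=4.68, E[X²]=24.1488; 4: μ=2.2, E[X²]=15.08.
E[X] = 0.375·6.8 + 0.125·4.5 + 0.25·4.68 + 0.25·2.2 = 4.8325.
E[X²] = 0.375·53.04 + 0.125·23.4 + 0.25·24.1488 + 0.25·15.08 = 32.6222.
Var(X) = E[X²] − (E[X])² = 32.6222 − 23.3531 = 9.26914.

9.269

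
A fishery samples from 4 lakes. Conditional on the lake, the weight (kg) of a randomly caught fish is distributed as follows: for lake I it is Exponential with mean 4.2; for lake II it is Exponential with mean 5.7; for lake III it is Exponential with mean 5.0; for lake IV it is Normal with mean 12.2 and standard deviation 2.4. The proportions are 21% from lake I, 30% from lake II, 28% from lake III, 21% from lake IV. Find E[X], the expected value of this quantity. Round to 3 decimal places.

Component means — I: 4.2; II: 5.7; III: 5; IV: 12.2.
E[X] = 0.21·4.2 + 0.3·5.7 + 0.28·5 + 0.21·12.2 = 6.554.

6.554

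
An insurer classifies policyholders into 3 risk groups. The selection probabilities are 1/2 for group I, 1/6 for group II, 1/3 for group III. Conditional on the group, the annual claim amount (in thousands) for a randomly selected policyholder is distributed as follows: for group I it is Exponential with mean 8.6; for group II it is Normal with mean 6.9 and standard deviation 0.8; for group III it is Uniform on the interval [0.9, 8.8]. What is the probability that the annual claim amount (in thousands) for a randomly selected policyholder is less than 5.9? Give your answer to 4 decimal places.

Conditional on each group, P(X < 5.9): I: 0.496437; II: 0.10565; III: 0.632911.
By total probability, P(X < 5.9) = 0.5·0.496437 + 0.166667·0.10565 + 0.333333·0.632911 = 0.476797.

0.4768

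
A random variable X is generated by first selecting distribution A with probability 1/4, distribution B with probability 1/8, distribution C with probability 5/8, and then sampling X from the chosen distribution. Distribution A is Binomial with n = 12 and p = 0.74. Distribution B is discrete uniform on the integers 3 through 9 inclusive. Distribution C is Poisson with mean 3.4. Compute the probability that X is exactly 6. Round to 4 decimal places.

Conditional on each component, P(X = 6): A: 0.0468708; B: 0.142857; C: 0.0716044.
By total probability, P(X = 6) = 0.25·0.0468708 + 0.125·0.142857 + 0.625·0.0716044 = 0.0743276.

0.0743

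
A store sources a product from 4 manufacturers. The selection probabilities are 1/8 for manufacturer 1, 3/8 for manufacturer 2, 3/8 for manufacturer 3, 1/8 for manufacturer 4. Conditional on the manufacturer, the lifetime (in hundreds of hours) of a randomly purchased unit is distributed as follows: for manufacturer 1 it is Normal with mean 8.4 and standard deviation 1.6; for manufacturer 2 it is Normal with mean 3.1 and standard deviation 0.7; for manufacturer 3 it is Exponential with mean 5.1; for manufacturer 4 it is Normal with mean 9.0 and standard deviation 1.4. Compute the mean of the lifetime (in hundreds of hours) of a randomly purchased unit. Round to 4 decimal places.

Component means — 1: 8.4; 2: 3.1; 3: 5.1; 4: 9.
E[X] = 0.125·8.4 + 0.375·3.1 + 0.375·5.1 + 0.125·9 = 5.25.

5.2500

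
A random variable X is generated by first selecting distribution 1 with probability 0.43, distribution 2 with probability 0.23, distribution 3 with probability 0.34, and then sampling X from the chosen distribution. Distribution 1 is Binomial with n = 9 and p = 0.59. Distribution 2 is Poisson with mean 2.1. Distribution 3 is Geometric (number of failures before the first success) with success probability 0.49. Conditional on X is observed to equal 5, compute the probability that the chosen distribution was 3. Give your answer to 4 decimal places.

Likelihoods P(X=5 | ·): 1: 0.254546; 2: 0.041677; 3: 0.0169062.
Posterior ∝ prior × likelihood. Numerator for 3: 0.34·0.0169062 = 0.00574812.
Normalizing constant: 0.43·0.254546 + 0.23·0.041677 + 0.34·0.0169062 = 0.124789.
P(3 | observation) = 0.00574812 / 0.124789 = 0.0460629.

0.0461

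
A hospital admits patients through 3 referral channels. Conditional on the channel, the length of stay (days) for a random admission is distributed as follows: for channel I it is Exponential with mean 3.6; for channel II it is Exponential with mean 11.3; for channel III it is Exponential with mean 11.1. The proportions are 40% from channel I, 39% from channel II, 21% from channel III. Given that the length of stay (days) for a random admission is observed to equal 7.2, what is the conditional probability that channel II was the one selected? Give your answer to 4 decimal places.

0.4227

Likelihoods f(7.2 | ·): I: 0.0375931; II: 0.0467954; III: 0.0470947.
Posterior ∝ prior × likelihood. Numerator for II: 0.39·0.0467954 = 0.0182502.
Normalizing constant: 0.4·0.0375931 + 0.39·0.0467954 + 0.21·0.0470947 = 0.0431773.
P(II | observation) = 0.0182502 / 0.0431773 = 0.42268.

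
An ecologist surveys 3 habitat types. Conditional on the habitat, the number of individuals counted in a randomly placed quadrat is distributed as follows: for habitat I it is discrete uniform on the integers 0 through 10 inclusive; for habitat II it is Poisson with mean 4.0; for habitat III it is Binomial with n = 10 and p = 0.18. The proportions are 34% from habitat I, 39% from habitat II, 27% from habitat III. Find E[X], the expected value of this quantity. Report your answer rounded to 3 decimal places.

Component means — I: 5; II: 4; III: 1.8.
E[X] = 0.34·5 + 0.39·4 + 0.27·1.8 = 3.746.

3.746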